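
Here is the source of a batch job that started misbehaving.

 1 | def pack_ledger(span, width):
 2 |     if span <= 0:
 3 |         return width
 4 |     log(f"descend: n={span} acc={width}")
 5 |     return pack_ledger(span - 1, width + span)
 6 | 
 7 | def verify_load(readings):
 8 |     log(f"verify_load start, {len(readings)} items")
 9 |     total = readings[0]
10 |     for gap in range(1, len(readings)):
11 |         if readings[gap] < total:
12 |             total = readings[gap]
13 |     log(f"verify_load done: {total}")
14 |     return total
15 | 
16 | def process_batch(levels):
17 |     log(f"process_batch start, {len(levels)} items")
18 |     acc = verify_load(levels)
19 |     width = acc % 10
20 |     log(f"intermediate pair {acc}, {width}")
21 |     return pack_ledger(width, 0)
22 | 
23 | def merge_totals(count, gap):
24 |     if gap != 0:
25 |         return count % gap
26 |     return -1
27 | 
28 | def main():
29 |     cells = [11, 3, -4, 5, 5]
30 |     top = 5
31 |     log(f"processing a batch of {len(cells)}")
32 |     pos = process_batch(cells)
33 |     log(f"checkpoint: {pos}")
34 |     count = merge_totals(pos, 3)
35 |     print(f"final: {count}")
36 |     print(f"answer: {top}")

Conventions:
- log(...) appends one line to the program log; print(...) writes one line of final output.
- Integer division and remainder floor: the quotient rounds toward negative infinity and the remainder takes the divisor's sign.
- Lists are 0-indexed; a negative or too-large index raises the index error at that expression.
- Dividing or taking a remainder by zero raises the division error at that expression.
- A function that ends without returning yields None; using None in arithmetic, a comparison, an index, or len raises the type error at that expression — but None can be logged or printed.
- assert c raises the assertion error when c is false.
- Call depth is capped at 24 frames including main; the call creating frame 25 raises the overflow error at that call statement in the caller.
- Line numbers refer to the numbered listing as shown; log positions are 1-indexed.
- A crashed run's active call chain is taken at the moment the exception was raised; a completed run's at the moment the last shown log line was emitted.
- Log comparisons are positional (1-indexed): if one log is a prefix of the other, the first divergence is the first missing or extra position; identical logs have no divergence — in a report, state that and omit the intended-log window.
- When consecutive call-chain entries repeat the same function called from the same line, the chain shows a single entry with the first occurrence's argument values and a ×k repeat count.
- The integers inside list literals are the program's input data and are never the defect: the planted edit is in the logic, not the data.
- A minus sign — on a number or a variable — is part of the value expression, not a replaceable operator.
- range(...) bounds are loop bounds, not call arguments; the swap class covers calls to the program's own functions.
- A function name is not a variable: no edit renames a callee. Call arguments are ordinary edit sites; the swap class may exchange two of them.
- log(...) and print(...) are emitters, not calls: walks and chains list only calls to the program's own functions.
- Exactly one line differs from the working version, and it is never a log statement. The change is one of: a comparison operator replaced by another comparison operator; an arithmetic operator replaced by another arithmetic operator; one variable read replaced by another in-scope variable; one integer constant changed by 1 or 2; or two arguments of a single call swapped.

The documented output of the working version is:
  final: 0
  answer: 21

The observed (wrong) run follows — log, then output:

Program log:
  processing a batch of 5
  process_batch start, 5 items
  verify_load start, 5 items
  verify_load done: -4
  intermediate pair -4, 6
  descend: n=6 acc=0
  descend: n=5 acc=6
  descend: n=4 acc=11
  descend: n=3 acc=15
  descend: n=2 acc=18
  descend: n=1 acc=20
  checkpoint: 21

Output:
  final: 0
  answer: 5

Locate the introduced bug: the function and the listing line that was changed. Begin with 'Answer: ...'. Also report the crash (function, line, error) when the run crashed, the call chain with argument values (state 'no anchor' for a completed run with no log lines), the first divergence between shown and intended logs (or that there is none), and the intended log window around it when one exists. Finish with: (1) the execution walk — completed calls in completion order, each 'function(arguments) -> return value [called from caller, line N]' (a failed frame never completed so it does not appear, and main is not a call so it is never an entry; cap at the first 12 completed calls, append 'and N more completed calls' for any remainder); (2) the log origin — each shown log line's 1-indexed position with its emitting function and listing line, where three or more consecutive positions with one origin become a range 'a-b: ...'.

Answer: the defect is in main at line 36.
Core observation: No log line changed; the fault shows up purely in the output.
Call chain: main.
First divergence: none; the two logs match at every position.
Execution walk:
  verify_load([11, 3, -4, 5, 5]) -> -4  [called from process_batch, line 18]
  pack_ledger(0, 21) -> 21  [called from pack_ledger, line 5]
  pack_ledger(1, 20) -> 21  [called from pack_ledger, line 5]
  pack_ledger(2, 18) -> 21  [called from pack_ledger, line 5]
  pack_ledger(3, 15) -> 21  [called from pack_ledger, line 5]
  pack_ledger(4, 11) -> 21  [called from pack_ledger, line 5]
  pack_ledger(5, 6) -> 21  [called from pack_ledger, line 5]
  pack_ledger(6, 0) -> 21  [called from process_batch, line 21]
  process_batch([11, 3, -4, 5, 5]) -> 21  [called from main, line 32]
  merge_totals(21, 3) -> 0  [called from main, line 34]
Log line origins:
  1: logged in main at line 31
  2: logged in process_batch at line 17
  3: logged in verify_load at line 8
  4: logged in verify_load at line 13
  5: logged in process_batch at line 20
  6-11: logged in pack_ledger at line 4
  12: logged in main at line 33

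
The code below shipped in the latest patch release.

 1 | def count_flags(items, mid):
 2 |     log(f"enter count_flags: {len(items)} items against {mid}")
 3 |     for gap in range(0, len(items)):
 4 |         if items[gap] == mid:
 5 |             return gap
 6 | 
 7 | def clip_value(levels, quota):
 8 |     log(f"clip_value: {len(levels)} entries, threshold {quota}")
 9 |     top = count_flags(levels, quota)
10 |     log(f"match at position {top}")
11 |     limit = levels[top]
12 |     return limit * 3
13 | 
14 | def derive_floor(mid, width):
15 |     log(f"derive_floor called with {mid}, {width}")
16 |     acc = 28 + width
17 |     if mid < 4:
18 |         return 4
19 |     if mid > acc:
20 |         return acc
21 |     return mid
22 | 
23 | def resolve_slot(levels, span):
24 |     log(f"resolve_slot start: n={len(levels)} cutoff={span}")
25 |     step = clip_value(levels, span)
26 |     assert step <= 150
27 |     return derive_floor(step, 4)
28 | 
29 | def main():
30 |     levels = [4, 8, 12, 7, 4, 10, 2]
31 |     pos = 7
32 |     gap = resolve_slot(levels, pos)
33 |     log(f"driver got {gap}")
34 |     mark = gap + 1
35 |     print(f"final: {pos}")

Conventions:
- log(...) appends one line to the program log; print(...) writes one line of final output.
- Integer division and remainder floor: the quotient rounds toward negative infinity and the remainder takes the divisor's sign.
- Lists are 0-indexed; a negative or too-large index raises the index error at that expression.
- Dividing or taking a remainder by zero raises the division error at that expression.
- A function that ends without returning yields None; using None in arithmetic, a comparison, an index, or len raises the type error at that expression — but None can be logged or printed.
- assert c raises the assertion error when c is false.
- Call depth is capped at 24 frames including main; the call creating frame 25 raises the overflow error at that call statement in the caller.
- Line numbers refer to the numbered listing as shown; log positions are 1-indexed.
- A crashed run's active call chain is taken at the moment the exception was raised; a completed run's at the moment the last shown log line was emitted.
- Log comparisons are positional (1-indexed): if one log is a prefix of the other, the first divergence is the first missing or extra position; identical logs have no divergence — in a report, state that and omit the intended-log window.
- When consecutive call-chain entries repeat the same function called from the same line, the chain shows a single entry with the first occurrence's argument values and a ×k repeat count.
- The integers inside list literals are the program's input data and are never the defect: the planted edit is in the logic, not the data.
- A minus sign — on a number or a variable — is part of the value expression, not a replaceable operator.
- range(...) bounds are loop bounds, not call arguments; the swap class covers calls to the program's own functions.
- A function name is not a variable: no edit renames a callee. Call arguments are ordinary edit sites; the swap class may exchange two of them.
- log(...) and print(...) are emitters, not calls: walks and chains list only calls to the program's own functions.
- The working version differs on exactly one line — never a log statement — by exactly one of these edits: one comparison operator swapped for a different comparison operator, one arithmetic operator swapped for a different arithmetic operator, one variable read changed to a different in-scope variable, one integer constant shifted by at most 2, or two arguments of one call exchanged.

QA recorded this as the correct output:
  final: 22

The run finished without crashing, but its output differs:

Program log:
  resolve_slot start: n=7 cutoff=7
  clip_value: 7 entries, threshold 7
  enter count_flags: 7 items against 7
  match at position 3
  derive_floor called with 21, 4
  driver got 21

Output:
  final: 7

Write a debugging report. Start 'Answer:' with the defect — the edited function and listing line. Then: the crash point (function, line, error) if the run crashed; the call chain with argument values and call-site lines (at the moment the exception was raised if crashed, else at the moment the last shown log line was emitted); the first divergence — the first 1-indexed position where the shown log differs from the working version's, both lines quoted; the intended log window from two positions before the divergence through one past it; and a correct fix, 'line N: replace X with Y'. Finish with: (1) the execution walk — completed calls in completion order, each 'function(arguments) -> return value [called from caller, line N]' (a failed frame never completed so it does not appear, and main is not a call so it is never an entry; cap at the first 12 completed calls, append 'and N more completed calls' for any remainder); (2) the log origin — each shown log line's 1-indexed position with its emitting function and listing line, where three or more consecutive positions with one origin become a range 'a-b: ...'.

Answer: the defect is in main at line 35.
Key fact: Log streams are identical — the defect surfaces only in the printed output.
Call chain: main.
First divergence: none (the log streams are identical).
Execution walk:
  count_flags([4, 8, 12, 7, 4, 10, 2], 7) -> 3  [called from clip_value, line 9]
  clip_value([4, 8, 12, 7, 4, 10, 2], 7) -> 21  [called from resolve_slot, line 25]
  derive_floor(21, 4) -> 21  [called from resolve_slot, line 27]
  resolve_slot([4, 8, 12, 7, 4, 10, 2], 7) -> 21  [called from main, line 32]
Log origins:
  1: logged in resolve_slot at line 24
  2: logged in clip_value at line 8
  3: logged in count_flags at line 2
  4: logged in clip_value at line 10
  5: logged in derive_floor at line 15
  6: logged in main at line 33
A correct fix: line 35: replace `pos` with `mark`.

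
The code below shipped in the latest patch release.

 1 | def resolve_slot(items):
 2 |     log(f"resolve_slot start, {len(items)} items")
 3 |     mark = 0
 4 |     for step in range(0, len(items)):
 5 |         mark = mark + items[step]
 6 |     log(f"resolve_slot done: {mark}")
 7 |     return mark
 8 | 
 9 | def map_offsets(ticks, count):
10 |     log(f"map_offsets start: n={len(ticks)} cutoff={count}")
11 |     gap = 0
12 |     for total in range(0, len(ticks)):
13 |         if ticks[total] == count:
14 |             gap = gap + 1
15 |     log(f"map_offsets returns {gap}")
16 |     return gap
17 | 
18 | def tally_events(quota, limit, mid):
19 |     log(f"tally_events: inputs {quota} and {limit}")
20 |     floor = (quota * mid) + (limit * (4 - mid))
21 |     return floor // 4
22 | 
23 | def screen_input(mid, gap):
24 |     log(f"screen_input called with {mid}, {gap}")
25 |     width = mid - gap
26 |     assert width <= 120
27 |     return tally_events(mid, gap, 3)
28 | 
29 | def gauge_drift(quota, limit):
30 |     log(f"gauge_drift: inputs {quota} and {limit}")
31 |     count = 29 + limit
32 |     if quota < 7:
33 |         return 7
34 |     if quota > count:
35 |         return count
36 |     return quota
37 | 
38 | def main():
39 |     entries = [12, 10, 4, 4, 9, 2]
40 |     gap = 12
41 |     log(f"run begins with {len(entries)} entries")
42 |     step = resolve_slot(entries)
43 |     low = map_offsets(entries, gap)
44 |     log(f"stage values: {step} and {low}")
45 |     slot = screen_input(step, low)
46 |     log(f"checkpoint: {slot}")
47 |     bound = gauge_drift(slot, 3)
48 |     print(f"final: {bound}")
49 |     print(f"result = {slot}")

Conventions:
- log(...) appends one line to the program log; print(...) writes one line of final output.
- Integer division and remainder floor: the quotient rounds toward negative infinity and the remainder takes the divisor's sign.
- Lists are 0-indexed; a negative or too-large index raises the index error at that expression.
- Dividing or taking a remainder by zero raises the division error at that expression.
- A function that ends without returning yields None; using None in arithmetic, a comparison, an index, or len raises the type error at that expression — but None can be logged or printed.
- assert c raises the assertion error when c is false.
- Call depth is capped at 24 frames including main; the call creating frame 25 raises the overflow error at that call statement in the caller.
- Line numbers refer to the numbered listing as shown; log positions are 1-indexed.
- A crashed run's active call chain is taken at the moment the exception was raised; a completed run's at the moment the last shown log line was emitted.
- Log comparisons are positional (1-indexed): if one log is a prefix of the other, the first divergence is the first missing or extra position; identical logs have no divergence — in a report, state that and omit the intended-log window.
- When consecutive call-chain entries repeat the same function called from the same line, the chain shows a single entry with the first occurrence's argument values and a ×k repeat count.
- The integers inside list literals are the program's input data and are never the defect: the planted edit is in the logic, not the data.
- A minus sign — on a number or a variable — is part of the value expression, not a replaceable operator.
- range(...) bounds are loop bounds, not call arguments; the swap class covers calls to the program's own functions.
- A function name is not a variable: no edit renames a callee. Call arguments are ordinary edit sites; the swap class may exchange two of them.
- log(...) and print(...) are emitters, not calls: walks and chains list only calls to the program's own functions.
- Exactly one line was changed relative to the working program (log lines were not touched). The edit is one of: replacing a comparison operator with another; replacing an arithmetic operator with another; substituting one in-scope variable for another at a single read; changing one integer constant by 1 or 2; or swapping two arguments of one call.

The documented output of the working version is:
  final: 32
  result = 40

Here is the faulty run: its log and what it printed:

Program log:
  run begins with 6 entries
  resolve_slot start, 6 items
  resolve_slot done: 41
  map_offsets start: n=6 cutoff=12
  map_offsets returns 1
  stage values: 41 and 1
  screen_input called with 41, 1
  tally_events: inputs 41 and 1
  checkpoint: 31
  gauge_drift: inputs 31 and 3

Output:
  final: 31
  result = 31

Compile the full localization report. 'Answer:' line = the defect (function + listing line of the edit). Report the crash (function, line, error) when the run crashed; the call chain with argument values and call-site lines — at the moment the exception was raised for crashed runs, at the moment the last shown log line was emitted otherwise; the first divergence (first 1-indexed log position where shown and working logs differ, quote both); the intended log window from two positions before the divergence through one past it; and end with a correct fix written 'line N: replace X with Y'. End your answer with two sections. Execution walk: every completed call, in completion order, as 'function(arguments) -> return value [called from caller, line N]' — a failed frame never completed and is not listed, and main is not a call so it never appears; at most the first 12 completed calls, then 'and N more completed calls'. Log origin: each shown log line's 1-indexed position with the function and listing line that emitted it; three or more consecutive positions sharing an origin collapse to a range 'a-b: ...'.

Answer: the defect is in screen_input at line 27.
Key observation: The log first diverges at position 8: the faulty run prints 'tally_events: inputs 41 and 1' where the working version prints 'tally_events: inputs 41 and 40'.
Call chain: main -> gauge_drift(31, 3) (called at line 47).
First divergence: position 8 — shown 'tally_events: inputs 41 and 1', intended 'tally_events: inputs 41 and 40'.
Intended log window:
  6: stage values: 41 and 1
  7: screen_input called with 41, 1
  8: tally_events: inputs 41 and 40
  9: checkpoint: 40
Execution walk:
  resolve_slot([12, 10, 4, 4, 9, 2]) -> 41  [called from main, line 42]
  map_offsets([12, 10, 4, 4, 9, 2], 12) -> 1  [called from main, line 43]
  tally_events(41, 1, 3) -> 31  [called from screen_input, line 27]
  screen_input(41, 1) -> 31  [called from main, line 45]
  gauge_drift(31, 3) -> 31  [called from main, line 47]
Log origin:
  1: logged in main at line 41
  2: logged in resolve_slot at line 2
  3: logged in resolve_slot at line 6
  4: logged in map_offsets at line 10
  5: logged in map_offsets at line 15
  6: logged in main at line 44
  7: logged in screen_input at line 24
  8: logged in tally_events at line 19
  9: logged in main at line 46
  10: logged in gauge_drift at line 30
A correct fix: line 27: replace `gap` with `width`.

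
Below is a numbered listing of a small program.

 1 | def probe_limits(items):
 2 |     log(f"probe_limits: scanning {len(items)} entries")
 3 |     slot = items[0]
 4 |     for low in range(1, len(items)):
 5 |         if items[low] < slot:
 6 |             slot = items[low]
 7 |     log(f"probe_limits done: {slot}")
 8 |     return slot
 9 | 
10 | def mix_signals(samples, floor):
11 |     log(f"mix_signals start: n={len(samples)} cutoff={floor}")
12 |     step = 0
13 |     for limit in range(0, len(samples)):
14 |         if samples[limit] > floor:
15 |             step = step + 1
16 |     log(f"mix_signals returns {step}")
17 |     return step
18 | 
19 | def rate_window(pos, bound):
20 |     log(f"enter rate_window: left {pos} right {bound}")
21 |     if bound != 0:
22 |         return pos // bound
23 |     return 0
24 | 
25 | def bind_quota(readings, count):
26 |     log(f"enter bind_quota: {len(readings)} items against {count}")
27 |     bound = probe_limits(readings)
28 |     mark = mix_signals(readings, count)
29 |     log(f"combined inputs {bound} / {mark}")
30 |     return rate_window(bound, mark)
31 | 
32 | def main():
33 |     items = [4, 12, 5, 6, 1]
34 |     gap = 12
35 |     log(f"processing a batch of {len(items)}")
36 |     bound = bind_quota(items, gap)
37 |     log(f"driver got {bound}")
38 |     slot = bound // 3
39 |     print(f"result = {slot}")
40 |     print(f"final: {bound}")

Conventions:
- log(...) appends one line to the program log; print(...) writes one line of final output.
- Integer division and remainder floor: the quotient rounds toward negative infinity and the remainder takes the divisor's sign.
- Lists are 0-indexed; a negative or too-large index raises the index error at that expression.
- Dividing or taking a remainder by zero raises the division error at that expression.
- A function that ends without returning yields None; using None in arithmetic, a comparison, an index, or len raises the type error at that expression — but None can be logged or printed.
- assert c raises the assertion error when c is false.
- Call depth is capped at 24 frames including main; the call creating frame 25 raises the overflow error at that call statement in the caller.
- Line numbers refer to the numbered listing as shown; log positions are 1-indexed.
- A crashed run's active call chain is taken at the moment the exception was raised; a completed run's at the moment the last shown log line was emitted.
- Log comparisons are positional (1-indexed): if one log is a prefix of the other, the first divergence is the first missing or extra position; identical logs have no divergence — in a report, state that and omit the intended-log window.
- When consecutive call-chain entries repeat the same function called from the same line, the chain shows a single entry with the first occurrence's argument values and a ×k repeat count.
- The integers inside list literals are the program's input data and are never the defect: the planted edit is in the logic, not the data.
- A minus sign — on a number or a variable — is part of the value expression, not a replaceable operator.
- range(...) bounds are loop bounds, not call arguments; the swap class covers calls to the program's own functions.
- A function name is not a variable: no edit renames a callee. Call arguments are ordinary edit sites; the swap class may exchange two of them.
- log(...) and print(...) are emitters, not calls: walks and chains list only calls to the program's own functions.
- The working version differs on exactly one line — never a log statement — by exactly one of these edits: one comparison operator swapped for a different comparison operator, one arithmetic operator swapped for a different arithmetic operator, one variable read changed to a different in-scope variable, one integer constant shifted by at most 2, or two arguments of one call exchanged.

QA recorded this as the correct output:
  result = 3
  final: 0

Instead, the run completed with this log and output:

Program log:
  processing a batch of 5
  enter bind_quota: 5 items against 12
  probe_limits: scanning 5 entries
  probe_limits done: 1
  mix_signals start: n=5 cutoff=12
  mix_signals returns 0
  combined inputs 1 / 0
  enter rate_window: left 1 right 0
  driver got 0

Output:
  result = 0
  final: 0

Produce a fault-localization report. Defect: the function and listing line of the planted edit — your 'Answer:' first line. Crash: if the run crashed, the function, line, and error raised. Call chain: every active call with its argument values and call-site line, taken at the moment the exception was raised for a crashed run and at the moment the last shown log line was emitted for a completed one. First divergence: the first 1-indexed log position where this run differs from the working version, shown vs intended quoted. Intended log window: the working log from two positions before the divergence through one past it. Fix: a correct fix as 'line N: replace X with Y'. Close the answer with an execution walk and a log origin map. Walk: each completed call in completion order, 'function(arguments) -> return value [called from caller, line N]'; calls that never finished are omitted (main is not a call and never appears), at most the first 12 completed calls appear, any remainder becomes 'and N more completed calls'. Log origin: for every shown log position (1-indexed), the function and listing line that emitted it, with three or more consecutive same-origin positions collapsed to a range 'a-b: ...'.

Answer: the defect is in main at line 38.
Core observation: Nothing in the log betrays the bug — only the output does.
Call chain: main.
First divergence: none — the logs agree in full.
Execution walk:
  probe_limits([4, 12, 5, 6, 1]) -> 1  [called from bind_quota, line 27]
  mix_signals([4, 12, 5, 6, 1], 12) -> 0  [called from bind_quota, line 28]
  rate_window(1, 0) -> 0  [called from bind_quota, line 30]
  bind_quota([4, 12, 5, 6, 1], 12) -> 0  [called from main, line 36]
Log origins:
  1: logged in main at line 35
  2: logged in bind_quota at line 26
  3: logged in probe_limits at line 2
  4: logged in probe_limits at line 7
  5: logged in mix_signals at line 11
  6: logged in mix_signals at line 16
  7: logged in bind_quota at line 29
  8: logged in rate_window at line 20
  9: logged in main at line 37
A correct fix: line 38: replace `//` with `+`.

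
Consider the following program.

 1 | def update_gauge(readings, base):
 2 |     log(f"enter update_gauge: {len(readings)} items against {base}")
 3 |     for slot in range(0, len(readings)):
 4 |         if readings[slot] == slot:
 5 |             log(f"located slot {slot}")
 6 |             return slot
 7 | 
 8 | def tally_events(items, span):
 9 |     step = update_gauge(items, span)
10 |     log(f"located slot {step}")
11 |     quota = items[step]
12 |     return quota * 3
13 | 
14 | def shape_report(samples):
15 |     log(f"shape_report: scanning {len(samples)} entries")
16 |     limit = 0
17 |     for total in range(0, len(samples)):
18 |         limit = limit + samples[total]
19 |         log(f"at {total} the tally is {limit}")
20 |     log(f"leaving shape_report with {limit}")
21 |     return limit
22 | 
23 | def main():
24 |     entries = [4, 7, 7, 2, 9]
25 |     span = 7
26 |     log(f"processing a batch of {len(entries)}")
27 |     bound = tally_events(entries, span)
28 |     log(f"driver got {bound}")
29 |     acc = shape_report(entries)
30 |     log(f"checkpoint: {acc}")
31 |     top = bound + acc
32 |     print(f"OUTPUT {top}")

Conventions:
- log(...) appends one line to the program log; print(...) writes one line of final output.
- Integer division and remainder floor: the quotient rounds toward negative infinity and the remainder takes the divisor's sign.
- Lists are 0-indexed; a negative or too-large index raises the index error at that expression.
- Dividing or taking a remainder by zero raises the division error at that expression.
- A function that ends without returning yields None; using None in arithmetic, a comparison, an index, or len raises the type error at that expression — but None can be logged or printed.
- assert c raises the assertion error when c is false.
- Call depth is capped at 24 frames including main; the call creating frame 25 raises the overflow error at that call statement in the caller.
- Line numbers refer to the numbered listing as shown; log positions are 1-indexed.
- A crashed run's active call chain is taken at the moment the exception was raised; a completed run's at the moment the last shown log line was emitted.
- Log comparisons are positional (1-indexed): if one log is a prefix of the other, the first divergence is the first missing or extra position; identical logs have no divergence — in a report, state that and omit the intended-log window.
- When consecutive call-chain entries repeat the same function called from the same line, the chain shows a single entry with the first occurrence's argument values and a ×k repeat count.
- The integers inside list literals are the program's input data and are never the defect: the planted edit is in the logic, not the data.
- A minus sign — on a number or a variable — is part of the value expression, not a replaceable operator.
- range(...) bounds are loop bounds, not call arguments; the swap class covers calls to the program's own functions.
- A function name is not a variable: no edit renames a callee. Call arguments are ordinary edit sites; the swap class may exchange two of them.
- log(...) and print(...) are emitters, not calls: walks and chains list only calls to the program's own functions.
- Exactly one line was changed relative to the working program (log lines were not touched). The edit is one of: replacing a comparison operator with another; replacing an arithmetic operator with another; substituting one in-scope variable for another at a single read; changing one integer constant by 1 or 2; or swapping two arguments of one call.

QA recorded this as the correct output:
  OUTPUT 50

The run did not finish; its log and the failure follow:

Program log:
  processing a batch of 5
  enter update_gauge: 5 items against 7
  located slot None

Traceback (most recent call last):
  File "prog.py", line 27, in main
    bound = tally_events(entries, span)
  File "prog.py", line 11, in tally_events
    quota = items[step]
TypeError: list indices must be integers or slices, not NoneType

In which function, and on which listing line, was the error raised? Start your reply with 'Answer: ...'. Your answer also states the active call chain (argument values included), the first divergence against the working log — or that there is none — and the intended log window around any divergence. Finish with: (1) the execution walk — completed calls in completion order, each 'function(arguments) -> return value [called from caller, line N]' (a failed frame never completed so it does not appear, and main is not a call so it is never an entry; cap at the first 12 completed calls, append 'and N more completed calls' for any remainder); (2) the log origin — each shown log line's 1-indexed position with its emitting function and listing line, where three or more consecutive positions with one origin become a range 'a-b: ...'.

Answer: the error was raised in tally_events, line 11.
Core observation: Everything matches until log position 3, which reads 'located slot None' in place of 'located slot 1'.
Call chain: main -> tally_events([4, 7, 7, 2, 9], 7) (called at line 27).
First divergence: position 3 — shown 'located slot None', intended 'located slot 1'.
Intended log window:
  1: processing a batch of 5
  2: enter update_gauge: 5 items against 7
  3: located slot 1
  4: located slot 1
Execution walk:
  update_gauge([4, 7, 7, 2, 9], 7) -> None  [called from tally_events, line 9]
Log line origins:
  1: from main, line 26
  2: from update_gauge, line 2
  3: from tally_events, line 10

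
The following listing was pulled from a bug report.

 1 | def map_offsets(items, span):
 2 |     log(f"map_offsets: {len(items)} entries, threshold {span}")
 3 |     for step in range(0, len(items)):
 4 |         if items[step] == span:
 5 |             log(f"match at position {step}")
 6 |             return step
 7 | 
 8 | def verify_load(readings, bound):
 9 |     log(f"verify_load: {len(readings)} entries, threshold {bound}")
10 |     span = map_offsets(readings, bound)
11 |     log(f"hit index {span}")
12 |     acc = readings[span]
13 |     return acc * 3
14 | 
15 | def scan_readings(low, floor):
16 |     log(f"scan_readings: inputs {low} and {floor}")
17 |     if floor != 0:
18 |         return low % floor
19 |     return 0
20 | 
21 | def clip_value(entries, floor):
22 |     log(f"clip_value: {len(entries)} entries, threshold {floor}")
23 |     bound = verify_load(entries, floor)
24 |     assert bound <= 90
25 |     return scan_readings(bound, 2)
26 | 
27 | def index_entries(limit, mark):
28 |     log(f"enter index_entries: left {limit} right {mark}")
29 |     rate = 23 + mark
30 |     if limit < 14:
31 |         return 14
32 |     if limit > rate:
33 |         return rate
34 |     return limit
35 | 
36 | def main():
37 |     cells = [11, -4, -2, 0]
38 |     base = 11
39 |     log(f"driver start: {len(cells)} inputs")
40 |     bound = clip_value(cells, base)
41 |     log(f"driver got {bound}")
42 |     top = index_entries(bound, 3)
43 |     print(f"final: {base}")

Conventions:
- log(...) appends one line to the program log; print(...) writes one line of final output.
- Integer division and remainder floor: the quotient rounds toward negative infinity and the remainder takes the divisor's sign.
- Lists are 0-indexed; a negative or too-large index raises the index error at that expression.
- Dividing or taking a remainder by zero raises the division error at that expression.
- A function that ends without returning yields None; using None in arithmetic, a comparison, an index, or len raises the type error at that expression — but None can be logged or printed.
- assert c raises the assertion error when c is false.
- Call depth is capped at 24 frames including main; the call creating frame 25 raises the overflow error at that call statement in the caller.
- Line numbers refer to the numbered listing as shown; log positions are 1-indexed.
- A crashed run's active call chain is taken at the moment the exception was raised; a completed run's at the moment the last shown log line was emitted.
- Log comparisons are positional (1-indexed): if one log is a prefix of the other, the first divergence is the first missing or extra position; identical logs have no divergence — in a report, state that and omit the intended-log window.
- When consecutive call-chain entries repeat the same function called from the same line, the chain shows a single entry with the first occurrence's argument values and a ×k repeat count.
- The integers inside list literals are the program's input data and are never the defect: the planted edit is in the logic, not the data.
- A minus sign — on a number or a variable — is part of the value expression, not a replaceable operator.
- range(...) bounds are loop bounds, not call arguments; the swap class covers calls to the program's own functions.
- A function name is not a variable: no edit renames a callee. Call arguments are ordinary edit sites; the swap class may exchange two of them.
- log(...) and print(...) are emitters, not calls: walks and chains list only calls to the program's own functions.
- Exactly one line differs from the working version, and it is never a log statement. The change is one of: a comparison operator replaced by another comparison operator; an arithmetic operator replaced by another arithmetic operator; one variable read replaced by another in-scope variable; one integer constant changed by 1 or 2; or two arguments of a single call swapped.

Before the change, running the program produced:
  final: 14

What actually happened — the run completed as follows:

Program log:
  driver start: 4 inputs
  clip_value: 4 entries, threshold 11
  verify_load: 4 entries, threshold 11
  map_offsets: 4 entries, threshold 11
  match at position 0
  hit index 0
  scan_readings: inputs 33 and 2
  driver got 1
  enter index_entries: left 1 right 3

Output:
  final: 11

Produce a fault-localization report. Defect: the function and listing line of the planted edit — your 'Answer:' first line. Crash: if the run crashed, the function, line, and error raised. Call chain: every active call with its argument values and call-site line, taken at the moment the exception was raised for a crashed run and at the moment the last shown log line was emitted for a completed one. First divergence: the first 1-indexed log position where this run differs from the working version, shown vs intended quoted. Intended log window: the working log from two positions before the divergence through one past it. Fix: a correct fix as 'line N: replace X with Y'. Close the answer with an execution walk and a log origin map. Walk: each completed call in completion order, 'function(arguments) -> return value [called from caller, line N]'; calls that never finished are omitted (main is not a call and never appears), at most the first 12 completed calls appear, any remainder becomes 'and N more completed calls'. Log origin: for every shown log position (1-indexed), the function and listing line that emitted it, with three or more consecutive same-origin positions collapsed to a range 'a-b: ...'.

Answer: the defect is in main at line 43.
Key observation: Every logged value matches the working version; the printed result is what differs.
Call chain: main -> index_entries(1, 3) (called at line 42).
First divergence: none; the two logs match at every position.
Execution walk:
  map_offsets([11, -4, -2, 0], 11) -> 0  [called from verify_load, line 10]
  verify_load([11, -4, -2, 0], 11) -> 33  [called from clip_value, line 23]
  scan_readings(33, 2) -> 1  [called from clip_value, line 25]
  clip_value([11, -4, -2, 0], 11) -> 1  [called from main, line 40]
  index_entries(1, 3) -> 14  [called from main, line 42]
Log origin:
  1: from main, line 39
  2: from clip_value, line 22
  3: from verify_load, line 9
  4: from map_offsets, line 2
  5: from map_offsets, line 5
  6: from verify_load, line 11
  7: from scan_readings, line 16
  8: from main, line 41
  9: from index_entries, line 28
A correct fix: line 43: replace `base` with `top`.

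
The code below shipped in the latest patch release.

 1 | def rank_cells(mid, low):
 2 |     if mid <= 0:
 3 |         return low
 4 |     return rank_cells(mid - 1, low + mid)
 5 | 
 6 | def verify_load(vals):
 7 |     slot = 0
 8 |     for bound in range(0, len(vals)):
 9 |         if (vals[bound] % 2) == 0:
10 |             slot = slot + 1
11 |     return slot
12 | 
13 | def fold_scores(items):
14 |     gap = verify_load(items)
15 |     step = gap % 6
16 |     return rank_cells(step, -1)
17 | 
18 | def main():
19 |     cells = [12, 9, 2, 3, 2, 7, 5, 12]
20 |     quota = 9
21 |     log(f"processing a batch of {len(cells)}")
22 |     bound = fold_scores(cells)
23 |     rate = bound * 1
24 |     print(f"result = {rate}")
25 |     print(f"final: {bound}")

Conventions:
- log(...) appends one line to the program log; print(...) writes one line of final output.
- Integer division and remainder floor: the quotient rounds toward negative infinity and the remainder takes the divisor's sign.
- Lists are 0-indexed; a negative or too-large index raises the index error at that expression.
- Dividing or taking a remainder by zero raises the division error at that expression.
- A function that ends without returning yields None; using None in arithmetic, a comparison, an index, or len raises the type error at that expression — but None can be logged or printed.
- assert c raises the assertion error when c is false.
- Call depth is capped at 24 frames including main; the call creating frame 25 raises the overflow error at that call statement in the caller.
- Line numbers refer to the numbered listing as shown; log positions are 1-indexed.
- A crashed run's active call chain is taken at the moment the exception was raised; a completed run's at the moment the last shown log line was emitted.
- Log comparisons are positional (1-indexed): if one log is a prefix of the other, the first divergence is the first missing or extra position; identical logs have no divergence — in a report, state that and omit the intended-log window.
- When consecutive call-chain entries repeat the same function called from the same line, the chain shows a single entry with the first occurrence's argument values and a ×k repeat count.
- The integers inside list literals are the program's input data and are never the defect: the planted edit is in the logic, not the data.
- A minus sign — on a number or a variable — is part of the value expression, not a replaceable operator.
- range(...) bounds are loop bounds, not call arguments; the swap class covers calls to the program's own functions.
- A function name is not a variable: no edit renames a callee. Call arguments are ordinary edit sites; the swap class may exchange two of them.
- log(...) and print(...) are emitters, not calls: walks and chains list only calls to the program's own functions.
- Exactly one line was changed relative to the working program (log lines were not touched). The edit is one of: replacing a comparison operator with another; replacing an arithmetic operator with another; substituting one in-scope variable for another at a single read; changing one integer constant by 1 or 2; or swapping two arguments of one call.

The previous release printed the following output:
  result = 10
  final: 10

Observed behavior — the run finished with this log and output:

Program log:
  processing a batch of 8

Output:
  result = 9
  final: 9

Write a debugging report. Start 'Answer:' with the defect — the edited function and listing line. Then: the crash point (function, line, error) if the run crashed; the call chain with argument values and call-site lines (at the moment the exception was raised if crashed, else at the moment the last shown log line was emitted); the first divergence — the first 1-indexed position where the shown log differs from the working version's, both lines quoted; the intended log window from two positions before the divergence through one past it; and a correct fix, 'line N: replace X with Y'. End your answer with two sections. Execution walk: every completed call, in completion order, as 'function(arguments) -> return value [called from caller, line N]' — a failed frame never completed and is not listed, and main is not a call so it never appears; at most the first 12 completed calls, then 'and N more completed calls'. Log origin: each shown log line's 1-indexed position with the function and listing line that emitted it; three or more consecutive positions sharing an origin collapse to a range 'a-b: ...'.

Answer: the defect is in fold_scores at line 16.
Core observation: Nothing in the log betrays the bug — only the output does.
Call chain: main.
First divergence: none — the logs agree in full.
Execution walk:
  verify_load([12, 9, 2, 3, 2, 7, 5, 12]) -> 4  [called from fold_scores, line 14]
  rank_cells(0, 9) -> 9  [called from rank_cells, line 4]
  rank_cells(1, 8) -> 9  [called from rank_cells, line 4]
  rank_cells(2, 6) -> 9  [called from rank_cells, line 4]
  rank_cells(3, 3) -> 9  [called from rank_cells, line 4]
  rank_cells(4, -1) -> 9  [called from fold_scores, line 16]
  fold_scores([12, 9, 2, 3, 2, 7, 5, 12]) -> 9  [called from main, line 22]
Log origins:
  1: logged in main at line 21
A correct fix: line 16: replace `-1` with `0`.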